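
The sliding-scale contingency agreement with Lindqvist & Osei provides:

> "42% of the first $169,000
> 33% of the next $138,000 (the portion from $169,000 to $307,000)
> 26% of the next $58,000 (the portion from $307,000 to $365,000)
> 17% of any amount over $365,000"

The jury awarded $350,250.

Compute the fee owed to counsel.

$127,765.00

First $169,000 at 42% = $70,980.00
Next $138,000 at 33% = $45,540.00
Remaining $43,250 at 26% = $11,245.00
Fee: $70,980.00 + $45,540.00 + $11,245.00 = $127,765.00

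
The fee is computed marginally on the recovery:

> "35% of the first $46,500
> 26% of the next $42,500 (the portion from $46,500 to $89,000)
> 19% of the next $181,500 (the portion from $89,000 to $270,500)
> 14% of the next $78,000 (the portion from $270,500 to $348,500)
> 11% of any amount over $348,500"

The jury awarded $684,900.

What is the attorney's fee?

First $46,500 at 35% = $16,275.00
Next $42,500 at 26% = $11,050.00
Next $181,500 at 19% = $34,485.00
Next $78,000 at 14% = $10,920.00
Remaining $336,400 at 11% = $37,004.00
Fee: $16,275.00 + $11,050.00 + $34,485.00 + $10,920.00 + $37,004.00 = $109,734.00

$109,734.00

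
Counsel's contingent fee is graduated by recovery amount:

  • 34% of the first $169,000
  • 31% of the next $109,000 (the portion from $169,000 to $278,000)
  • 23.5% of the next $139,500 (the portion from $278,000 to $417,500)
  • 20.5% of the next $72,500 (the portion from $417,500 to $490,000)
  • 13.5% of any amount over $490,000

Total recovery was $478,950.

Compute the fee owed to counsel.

$136,629.75

First $169,000 at 34% = $57,460.00
Next $109,000 at 31% = $33,790.00
Next $139,500 at 23.5% = $32,782.50
Remaining $61,450 at 20.5% = $12,597.25
Fee: $57,460.00 + $33,790.00 + $32,782.50 + $12,597.25 = $136,629.75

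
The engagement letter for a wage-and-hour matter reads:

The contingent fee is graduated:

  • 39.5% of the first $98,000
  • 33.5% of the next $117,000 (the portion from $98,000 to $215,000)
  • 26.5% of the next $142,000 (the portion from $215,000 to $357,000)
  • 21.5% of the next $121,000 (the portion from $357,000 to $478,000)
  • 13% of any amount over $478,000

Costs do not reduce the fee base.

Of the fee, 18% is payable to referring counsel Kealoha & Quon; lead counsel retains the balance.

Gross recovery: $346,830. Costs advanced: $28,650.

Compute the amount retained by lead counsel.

Fee base is the gross recovery, $346,830; costs are reimbursed separately.
First $98,000 at 39.5% = $38,710.00
Next $117,000 at 33.5% = $39,195.00
Remaining $131,830 at 26.5% = $34,934.95
Fee: $38,710.00 + $39,195.00 + $34,934.95 = $112,839.95
Referral share: 18% of $112,839.95 = $20,311.19; lead counsel retains $112,839.95 − $20,311.19 = $92,528.76.

$92,528.76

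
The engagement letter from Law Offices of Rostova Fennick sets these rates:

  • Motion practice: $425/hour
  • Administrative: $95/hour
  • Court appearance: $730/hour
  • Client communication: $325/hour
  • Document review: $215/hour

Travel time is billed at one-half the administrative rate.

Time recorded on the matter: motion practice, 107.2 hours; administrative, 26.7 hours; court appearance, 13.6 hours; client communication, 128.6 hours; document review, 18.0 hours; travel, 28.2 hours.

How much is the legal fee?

$105,029.00

Motion practice: 107.2 × $425 = $45,560.00
Administrative: 26.7 × $95 = $2,536.50
Court appearance: 13.6 × $730 = $9,928.00
Client communication: 128.6 × $325 = $41,795.00
Document review: 18.0 × $215 = $3,870.00
Subtotal: $45,560.00 + $2,536.50 + $9,928.00 + $41,795.00 + $3,870.00 = $103,689.50
Travel: 28.2 × ($95 ÷ 2) = 28.2 × $47.50 = $1,339.50
Total: $103,689.50 + $1,339.50 = $105,029.00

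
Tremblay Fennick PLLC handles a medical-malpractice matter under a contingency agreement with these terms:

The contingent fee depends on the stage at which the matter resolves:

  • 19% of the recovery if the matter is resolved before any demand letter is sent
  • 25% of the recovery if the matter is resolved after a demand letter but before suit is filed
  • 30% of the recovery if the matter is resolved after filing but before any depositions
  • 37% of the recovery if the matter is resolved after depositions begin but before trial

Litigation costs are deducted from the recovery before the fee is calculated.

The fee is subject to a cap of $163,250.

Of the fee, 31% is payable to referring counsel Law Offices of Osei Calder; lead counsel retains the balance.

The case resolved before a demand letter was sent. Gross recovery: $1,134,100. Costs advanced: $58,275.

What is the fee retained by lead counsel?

$112,642.50

Fee base (net of costs): $1,134,100 − $58,275 = $1,075,825
The matter resolved before a demand letter was sent, so the 19% rate applies.
$1,075,825 × 19% = $204,406.75
$204,406.75 exceeds the $163,250 cap, so the fee is capped at $163,250.00.
Referral share: 31% of $163,250.00 = $50,607.50; lead counsel retains $163,250.00 − $50,607.50 = $112,642.50.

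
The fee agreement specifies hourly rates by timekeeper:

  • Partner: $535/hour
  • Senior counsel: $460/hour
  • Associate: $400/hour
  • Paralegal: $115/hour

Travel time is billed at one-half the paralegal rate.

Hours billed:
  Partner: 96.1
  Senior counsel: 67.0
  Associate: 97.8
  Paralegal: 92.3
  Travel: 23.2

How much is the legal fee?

$133,302.00

Partner: 96.1 × $535 = $51,413.50
Senior counsel: 67.0 × $460 = $30,820.00
Associate: 97.8 × $400 = $39,120.00
Paralegal: 92.3 × $115 = $10,614.50
Subtotal: $51,413.50 + $30,820.00 + $39,120.00 + $10,614.50 = $131,968.00
Travel: 23.2 × ($115 ÷ 2) = 23.2 × $57.50 = $1,334.00
Total: $131,968.00 + $1,334.00 = $133,302.00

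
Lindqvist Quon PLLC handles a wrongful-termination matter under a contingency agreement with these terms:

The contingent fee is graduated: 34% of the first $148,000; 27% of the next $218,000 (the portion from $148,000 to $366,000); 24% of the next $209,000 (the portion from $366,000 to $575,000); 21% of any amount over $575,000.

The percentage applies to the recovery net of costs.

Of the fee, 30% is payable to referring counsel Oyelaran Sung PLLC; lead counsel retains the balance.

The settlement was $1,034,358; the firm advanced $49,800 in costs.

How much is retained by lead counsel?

$171,743.03

Fee base (net of costs): $1,034,358 − $49,800 = $984,558
First $148,000 at 34% = $50,320.00
Next $218,000 at 27% = $58,860.00
Next $209,000 at 24% = $50,160.00
Remaining $409,558 at 21% = $86,007.18
Fee: $50,320.00 + $58,860.00 + $50,160.00 + $86,007.18 = $245,347.18
Referral share: 30% of $245,347.18 = $73,604.15; lead counsel retains $245,347.18 − $73,604.15 = $171,743.03.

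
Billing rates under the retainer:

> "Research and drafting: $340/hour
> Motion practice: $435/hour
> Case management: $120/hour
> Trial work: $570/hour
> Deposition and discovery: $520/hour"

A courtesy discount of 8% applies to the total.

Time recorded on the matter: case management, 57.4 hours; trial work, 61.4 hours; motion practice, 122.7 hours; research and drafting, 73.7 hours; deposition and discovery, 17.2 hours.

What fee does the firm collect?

$118,921.50

Research and drafting: 73.7 × $340 = $25,058.00
Motion practice: 122.7 × $435 = $53,374.50
Case management: 57.4 × $120 = $6,888.00
Trial work: 61.4 × $570 = $34,998.00
Deposition and discovery: 17.2 × $520 = $8,944.00
Subtotal: $129,262.50
Less 8% discount: −$10,341.00
Total: $129,262.50 − $10,341.00 = $118,921.50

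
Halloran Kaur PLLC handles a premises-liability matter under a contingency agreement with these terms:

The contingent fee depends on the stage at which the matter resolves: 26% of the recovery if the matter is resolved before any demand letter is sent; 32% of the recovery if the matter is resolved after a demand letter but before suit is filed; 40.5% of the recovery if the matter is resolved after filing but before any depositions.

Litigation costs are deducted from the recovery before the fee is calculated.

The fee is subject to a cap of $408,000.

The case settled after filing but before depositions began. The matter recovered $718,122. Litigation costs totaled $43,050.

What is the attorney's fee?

Fee base (net of costs): $718,122 − $43,050 = $675,072
The matter settled after filing but before depositions began, so the 40.5% rate applies.
$675,072 × 40.5% = $273,404.16
$273,404.16 is under the $408,000 cap.

$273,404.16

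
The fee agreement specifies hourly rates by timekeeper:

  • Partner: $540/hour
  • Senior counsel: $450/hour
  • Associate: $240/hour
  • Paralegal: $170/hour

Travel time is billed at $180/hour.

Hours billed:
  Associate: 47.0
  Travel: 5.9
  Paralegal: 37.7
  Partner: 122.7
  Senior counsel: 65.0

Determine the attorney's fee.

Partner: 122.7 × $540 = $66,258.00
Senior counsel: 65.0 × $450 = $29,250.00
Associate: 47.0 × $240 = $11,280.00
Paralegal: 37.7 × $170 = $6,409.00
Subtotal: $66,258.00 + $29,250.00 + $11,280.00 + $6,409.00 = $113,197.00
Travel: 5.9 × $180 = $1,062.00
Total: $113,197.00 + $1,062.00 = $114,259.00

$114,259.00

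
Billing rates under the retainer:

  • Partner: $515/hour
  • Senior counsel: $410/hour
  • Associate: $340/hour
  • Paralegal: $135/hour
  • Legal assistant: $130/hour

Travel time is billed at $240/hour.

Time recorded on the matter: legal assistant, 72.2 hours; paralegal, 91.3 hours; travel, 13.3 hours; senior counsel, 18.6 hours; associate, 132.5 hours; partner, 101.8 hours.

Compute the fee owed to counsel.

Partner: 101.8 × $515 = $52,427.00
Senior counsel: 18.6 × $410 = $7,626.00
Associate: 132.5 × $340 = $45,050.00
Paralegal: 91.3 × $135 = $12,325.50
Legal assistant: 72.2 × $130 = $9,386.00
Subtotal: $52,427.00 + $7,626.00 + $45,050.00 + $12,325.50 + $9,386.00 = $126,814.50
Travel: 13.3 × $240 = $3,192.00
Total: $126,814.50 + $3,192.00 = $130,006.50

$130,006.50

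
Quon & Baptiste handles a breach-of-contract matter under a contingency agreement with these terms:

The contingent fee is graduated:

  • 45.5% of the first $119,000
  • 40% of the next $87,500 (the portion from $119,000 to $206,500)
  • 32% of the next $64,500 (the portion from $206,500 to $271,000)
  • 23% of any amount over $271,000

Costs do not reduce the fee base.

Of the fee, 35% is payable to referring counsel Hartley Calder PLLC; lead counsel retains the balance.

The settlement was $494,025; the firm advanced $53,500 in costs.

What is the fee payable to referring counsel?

Fee base is the gross recovery, $494,025; costs are reimbursed separately.
First $119,000 at 45.5% = $54,145.00
Next $87,500 at 40% = $35,000.00
Next $64,500 at 32% = $20,640.00
Remaining $223,025 at 23% = $51,295.75
Fee: $54,145.00 + $35,000.00 + $20,640.00 + $51,295.75 = $161,080.75
Referral share: 35% of $161,080.75 = $56,378.26; lead counsel retains $161,080.75 − $56,378.26 = $104,702.49.

$56,378.26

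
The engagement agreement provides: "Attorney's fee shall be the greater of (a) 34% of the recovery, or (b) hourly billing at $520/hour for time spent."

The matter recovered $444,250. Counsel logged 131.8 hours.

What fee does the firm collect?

$151,045.00

(a) 34% of $444,250 = $151,045.00
(b) 131.8 × $520 = $68,536.00
The greater is (a): $151,045.00.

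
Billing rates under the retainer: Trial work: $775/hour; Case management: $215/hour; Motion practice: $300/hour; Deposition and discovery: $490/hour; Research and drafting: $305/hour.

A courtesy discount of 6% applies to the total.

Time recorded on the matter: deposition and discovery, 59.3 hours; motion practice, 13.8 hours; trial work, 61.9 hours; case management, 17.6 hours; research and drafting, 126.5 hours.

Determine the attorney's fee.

$116,123.84

Trial work: 61.9 × $775 = $47,972.50
Case management: 17.6 × $215 = $3,784.00
Motion practice: 13.8 × $300 = $4,140.00
Deposition and discovery: 59.3 × $490 = $29,057.00
Research and drafting: 126.5 × $305 = $38,582.50
Subtotal: $123,536.00
Less 6% discount: −$7,412.16
Total: $123,536.00 − $7,412.16 = $116,123.84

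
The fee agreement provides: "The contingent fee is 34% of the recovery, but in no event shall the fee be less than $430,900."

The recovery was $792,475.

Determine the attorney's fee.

$430,900.00

34% of $792,475 = $269,441.50
That is below the $430,900 minimum, so the minimum applies.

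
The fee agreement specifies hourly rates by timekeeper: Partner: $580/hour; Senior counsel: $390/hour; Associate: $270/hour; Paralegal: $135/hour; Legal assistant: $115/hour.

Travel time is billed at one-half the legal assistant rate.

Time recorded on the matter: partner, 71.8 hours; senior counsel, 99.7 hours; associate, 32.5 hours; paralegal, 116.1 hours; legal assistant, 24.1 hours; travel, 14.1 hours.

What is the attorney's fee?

$108,557.75

Partner: 71.8 × $580 = $41,644.00
Senior counsel: 99.7 × $390 = $38,883.00
Associate: 32.5 × $270 = $8,775.00
Paralegal: 116.1 × $135 = $15,673.50
Legal assistant: 24.1 × $115 = $2,771.50
Subtotal: $41,644.00 + $38,883.00 + $8,775.00 + $15,673.50 + $2,771.50 = $107,747.00
Travel: 14.1 × ($115 ÷ 2) = 14.1 × $57.50 = $810.75
Total: $107,747.00 + $810.75 = $108,557.75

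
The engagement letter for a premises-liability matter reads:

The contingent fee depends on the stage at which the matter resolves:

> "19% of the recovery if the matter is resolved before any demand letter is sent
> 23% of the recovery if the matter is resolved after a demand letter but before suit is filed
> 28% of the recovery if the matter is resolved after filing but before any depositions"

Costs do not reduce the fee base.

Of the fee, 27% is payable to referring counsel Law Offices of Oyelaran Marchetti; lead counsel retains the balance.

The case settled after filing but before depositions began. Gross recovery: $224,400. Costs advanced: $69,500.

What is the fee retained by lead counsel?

Fee base is the gross recovery, $224,400; costs are reimbursed separately.
The matter settled after filing but before depositions began, so the 28% rate applies.
$224,400 × 28% = $62,832.00
Referral share: 27% of $62,832.00 = $16,964.64; lead counsel retains $62,832.00 − $16,964.64 = $45,867.36.

$45,867.36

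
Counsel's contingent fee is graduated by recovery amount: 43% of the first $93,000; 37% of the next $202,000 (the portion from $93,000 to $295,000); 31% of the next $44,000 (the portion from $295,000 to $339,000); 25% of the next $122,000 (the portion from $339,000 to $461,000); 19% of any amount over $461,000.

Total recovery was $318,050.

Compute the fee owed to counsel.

$121,875.50

First $93,000 at 43% = $39,990.00
Next $202,000 at 37% = $74,740.00
Remaining $23,050 at 31% = $7,145.50
Fee: $39,990.00 + $74,740.00 + $7,145.50 = $121,875.50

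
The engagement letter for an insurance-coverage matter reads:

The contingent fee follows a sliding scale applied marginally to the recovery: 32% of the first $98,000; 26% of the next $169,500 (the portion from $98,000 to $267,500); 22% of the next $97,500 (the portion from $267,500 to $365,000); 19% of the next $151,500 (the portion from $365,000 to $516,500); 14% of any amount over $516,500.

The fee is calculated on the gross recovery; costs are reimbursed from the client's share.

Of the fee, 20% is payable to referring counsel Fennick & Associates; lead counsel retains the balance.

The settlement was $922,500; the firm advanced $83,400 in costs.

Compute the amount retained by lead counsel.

Fee base is the gross recovery, $922,500; costs are reimbursed separately.
First $98,000 at 32% = $31,360.00
Next $169,500 at 26% = $44,070.00
Next $97,500 at 22% = $21,450.00
Next $151,500 at 19% = $28,785.00
Remaining $406,000 at 14% = $56,840.00
Fee: $31,360.00 + $44,070.00 + $21,450.00 + $28,785.00 + $56,840.00 = $182,505.00
Referral share: 20% of $182,505.00 = $36,501.00; lead counsel retains $182,505.00 − $36,501.00 = $146,004.00.

$146,004.00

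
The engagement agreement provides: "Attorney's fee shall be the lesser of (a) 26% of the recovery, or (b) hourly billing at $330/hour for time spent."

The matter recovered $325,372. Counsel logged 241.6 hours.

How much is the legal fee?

(a) 26% of $325,372 = $84,596.72
(b) 241.6 × $330 = $79,728.00
The lesser is (b): $79,728.00.

$79,728.00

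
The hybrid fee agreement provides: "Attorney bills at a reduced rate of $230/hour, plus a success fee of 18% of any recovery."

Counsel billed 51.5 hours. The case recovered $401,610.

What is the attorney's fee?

Hourly: 51.5 × $230 = $11,845.00
Success fee: 18% of $401,610 = $72,289.80
Total: $11,845.00 + $72,289.80 = $84,134.80

$84,134.80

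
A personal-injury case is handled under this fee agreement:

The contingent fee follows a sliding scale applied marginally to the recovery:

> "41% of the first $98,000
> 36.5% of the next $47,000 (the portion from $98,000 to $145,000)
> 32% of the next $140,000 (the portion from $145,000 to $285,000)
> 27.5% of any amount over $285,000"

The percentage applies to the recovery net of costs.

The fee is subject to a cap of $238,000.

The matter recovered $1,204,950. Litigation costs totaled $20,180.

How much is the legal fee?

Fee base (net of costs): $1,204,950 − $20,180 = $1,184,770
First $98,000 at 41% = $40,180.00
Next $47,000 at 36.5% = $17,155.00
Next $140,000 at 32% = $44,800.00
Remaining $899,770 at 27.5% = $247,436.75
Fee: $40,180.00 + $17,155.00 + $44,800.00 + $247,436.75 = $349,571.75
$349,571.75 exceeds the $238,000 cap, so the fee is capped at $238,000.00.

$238,000.00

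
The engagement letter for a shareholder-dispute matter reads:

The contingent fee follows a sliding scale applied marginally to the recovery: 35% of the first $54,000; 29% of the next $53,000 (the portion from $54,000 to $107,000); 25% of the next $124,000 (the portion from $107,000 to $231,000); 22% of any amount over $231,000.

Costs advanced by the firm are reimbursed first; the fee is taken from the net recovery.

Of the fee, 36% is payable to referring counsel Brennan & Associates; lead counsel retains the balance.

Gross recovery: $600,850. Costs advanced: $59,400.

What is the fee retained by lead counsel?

Fee base (net of costs): $600,850 − $59,400 = $541,450
First $54,000 at 35% = $18,900.00
Next $53,000 at 29% = $15,370.00
Next $124,000 at 25% = $31,000.00
Remaining $310,450 at 22% = $68,299.00
Fee: $18,900.00 + $15,370.00 + $31,000.00 + $68,299.00 = $133,569.00
Referral share: 36% of $133,569.00 = $48,084.84; lead counsel retains $133,569.00 − $48,084.84 = $85,484.16.

$85,484.16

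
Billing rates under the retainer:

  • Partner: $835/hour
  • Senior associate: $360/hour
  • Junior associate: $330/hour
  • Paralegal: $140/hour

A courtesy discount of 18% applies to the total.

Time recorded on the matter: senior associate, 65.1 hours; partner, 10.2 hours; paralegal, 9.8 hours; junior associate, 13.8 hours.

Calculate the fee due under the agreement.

$31,060.78

Partner: 10.2 × $835 = $8,517.00
Senior associate: 65.1 × $360 = $23,436.00
Junior associate: 13.8 × $330 = $4,554.00
Paralegal: 9.8 × $140 = $1,372.00
Subtotal: $37,879.00
Less 18% discount: −$6,818.22
Total: $37,879.00 − $6,818.22 = $31,060.78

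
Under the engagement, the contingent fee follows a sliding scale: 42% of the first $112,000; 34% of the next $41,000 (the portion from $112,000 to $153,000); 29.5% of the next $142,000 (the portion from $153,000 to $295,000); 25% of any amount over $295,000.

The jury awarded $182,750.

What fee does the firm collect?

First $112,000 at 42% = $47,040.00
Next $41,000 at 34% = $13,940.00
Remaining $29,750 at 29.5% = $8,776.25
Fee: $47,040.00 + $13,940.00 + $8,776.25 = $69,756.25

$69,756.25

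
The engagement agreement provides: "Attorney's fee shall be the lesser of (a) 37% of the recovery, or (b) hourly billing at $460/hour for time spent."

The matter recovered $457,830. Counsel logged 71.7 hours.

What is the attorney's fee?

$32,982.00

(a) 37% of $457,830 = $169,397.10
(b) 71.7 × $460 = $32,982.00
The lesser is (b): $32,982.00.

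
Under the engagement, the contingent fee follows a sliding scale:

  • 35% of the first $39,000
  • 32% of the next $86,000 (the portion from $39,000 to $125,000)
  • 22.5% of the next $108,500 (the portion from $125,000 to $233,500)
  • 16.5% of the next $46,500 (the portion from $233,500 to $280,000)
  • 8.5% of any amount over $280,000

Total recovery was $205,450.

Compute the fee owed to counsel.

First $39,000 at 35% = $13,650.00
Next $86,000 at 32% = $27,520.00
Remaining $80,450 at 22.5% = $18,101.25
Fee: $13,650.00 + $27,520.00 + $18,101.25 = $59,271.25

$59,271.25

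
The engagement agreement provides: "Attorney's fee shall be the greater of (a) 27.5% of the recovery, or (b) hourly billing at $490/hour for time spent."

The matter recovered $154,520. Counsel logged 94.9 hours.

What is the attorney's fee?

(a) 27.5% of $154,520 = $42,493.00
(b) 94.9 × $490 = $46,501.00
The greater is (b): $46,501.00.

$46,501.00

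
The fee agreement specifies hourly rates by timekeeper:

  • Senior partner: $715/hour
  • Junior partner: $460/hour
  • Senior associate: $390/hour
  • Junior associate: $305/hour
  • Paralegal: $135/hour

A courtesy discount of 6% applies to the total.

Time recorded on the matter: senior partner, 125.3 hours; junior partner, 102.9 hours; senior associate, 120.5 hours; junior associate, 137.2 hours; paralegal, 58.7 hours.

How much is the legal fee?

Senior partner: 125.3 × $715 = $89,589.50
Junior partner: 102.9 × $460 = $47,334.00
Senior associate: 120.5 × $390 = $46,995.00
Junior associate: 137.2 × $305 = $41,846.00
Paralegal: 58.7 × $135 = $7,924.50
Subtotal: $233,689.00
Less 6% discount: −$14,021.34
Total: $233,689.00 − $14,021.34 = $219,667.66

$219,667.66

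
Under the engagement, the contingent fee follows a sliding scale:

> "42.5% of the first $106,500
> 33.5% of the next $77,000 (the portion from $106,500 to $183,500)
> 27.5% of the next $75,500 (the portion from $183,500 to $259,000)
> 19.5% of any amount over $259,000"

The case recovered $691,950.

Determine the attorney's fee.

First $106,500 at 42.5% = $45,262.50
Next $77,000 at 33.5% = $25,795.00
Next $75,500 at 27.5% = $20,762.50
Remaining $432,950 at 19.5% = $84,425.25
Fee: $45,262.50 + $25,795.00 + $20,762.50 + $84,425.25 = $176,245.25

$176,245.25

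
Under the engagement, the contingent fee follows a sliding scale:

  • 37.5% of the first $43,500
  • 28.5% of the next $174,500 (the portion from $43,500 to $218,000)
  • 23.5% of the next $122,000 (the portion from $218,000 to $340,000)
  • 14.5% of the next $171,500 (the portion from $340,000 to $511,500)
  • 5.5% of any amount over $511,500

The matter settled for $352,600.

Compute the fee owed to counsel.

$96,542.00

First $43,500 at 37.5% = $16,312.50
Next $174,500 at 28.5% = $49,732.50
Next $122,000 at 23.5% = $28,670.00
Remaining $12,600 at 14.5% = $1,827.00
Fee: $16,312.50 + $49,732.50 + $28,670.00 + $1,827.00 = $96,542.00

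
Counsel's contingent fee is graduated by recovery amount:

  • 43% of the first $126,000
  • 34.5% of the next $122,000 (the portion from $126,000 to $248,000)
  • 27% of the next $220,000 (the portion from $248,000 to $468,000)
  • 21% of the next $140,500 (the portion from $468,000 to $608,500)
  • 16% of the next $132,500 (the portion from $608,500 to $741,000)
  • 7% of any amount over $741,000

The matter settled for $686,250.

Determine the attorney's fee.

$197,615.00

First $126,000 at 43% = $54,180.00
Next $122,000 at 34.5% = $42,090.00
Next $220,000 at 27% = $59,400.00
Next $140,500 at 21% = $29,505.00
Remaining $77,750 at 16% = $12,440.00
Fee: $54,180.00 + $42,090.00 + $59,400.00 + $29,505.00 + $12,440.00 = $197,615.00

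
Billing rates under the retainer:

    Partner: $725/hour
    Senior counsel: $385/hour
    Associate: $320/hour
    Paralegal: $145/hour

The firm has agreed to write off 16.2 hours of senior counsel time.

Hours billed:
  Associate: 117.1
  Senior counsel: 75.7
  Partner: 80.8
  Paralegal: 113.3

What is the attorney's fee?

Partner: 80.8 × $725 = $58,580.00
Senior counsel: 75.7 × $385 = $29,144.50
Associate: 117.1 × $320 = $37,472.00
Paralegal: 113.3 × $145 = $16,428.50
Subtotal: $141,625.00
Write-off: 16.2 × $385 = $6,237.00
Total: $141,625.00 − $6,237.00 = $135,388.00

$135,388.00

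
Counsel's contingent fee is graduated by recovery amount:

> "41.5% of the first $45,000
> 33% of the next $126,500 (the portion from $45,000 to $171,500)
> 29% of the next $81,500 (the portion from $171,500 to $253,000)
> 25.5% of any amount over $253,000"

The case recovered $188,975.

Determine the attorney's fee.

$65,487.75

First $45,000 at 41.5% = $18,675.00
Next $126,500 at 33% = $41,745.00
Remaining $17,475 at 29% = $5,067.75
Fee: $18,675.00 + $41,745.00 + $5,067.75 = $65,487.75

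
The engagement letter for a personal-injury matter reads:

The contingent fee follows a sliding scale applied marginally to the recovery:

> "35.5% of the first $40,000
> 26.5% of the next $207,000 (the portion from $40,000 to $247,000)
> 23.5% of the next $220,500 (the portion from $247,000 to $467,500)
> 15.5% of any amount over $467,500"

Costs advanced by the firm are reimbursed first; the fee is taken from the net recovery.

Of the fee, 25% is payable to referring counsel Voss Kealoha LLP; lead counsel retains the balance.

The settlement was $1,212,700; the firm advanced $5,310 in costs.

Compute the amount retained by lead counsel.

Fee base (net of costs): $1,212,700 − $5,310 = $1,207,390
First $40,000 at 35.5% = $14,200.00
Next $207,000 at 26.5% = $54,855.00
Next $220,500 at 23.5% = $51,817.50
Remaining $739,890 at 15.5% = $114,682.95
Fee: $14,200.00 + $54,855.00 + $51,817.50 + $114,682.95 = $235,555.45
Referral share: 25% of $235,555.45 = $58,888.86; lead counsel retains $235,555.45 − $58,888.86 = $176,666.59.

$176,666.59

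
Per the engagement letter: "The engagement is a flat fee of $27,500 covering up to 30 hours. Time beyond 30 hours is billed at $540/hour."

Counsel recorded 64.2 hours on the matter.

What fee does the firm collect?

$45,968.00

Flat fee: $27,500.00
Excess hours: 64.2 − 30 = 34.2
Overrun: 34.2 × $540 = $18,468.00
Total: $27,500.00 + $18,468.00 = $45,968.00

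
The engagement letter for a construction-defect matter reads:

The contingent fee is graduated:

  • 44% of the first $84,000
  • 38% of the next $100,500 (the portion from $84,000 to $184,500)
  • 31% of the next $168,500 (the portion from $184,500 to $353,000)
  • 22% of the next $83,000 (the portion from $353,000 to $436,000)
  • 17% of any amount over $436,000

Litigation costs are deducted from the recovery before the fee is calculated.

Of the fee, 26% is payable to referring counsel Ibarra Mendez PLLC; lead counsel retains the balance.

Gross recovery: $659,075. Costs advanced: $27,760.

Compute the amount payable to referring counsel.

Fee base (net of costs): $659,075 − $27,760 = $631,315
First $84,000 at 44% = $36,960.00
Next $100,500 at 38% = $38,190.00
Next $168,500 at 31% = $52,235.00
Next $83,000 at 22% = $18,260.00
Remaining $195,315 at 17% = $33,203.55
Fee: $36,960.00 + $38,190.00 + $52,235.00 + $18,260.00 + $33,203.55 = $178,848.55
Referral share: 26% of $178,848.55 = $46,500.62; lead counsel retains $178,848.55 − $46,500.62 = $132,347.93.

$46,500.62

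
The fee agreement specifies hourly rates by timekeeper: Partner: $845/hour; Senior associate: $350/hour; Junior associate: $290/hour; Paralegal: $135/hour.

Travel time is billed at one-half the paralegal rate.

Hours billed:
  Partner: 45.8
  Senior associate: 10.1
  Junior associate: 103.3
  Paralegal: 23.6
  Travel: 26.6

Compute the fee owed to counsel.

$77,174.50

Partner: 45.8 × $845 = $38,701.00
Senior associate: 10.1 × $350 = $3,535.00
Junior associate: 103.3 × $290 = $29,957.00
Paralegal: 23.6 × $135 = $3,186.00
Subtotal: $38,701.00 + $3,535.00 + $29,957.00 + $3,186.00 = $75,379.00
Travel: 26.6 × ($135 ÷ 2) = 26.6 × $67.50 = $1,795.50
Total: $75,379.00 + $1,795.50 = $77,174.50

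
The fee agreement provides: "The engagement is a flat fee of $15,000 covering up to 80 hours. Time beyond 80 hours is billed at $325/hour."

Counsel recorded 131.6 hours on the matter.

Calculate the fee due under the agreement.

$31,770.00

Flat fee: $15,000.00
Excess hours: 131.6 − 80 = 51.6
Overrun: 51.6 × $325 = $16,770.00
Total: $15,000.00 + $16,770.00 = $31,770.00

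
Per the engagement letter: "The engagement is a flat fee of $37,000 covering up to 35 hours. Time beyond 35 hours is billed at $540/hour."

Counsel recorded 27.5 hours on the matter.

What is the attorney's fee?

27.5 hours is within the 35-hour scope; only the flat fee applies.

$37,000.00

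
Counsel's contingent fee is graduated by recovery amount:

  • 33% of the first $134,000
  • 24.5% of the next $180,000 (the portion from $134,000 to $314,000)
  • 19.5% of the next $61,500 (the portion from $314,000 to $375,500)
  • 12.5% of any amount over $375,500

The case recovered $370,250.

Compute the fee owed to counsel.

$99,288.75

First $134,000 at 33% = $44,220.00
Next $180,000 at 24.5% = $44,100.00
Remaining $56,250 at 19.5% = $10,968.75
Fee: $44,220.00 + $44,100.00 + $10,968.75 = $99,288.75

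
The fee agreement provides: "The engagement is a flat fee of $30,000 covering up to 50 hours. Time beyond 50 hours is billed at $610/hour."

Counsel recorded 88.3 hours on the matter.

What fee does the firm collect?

Flat fee: $30,000.00
Excess hours: 88.3 − 50 = 38.3
Overrun: 38.3 × $610 = $23,363.00
Total: $30,000.00 + $23,363.00 = $53,363.00

$53,363.00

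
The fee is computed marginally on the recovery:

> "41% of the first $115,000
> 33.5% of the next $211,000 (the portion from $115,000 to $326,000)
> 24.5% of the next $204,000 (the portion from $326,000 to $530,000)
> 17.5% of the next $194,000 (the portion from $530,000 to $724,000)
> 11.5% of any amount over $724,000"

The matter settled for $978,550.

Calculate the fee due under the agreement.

$231,038.25

First $115,000 at 41% = $47,150.00
Next $211,000 at 33.5% = $70,685.00
Next $204,000 at 24.5% = $49,980.00
Next $194,000 at 17.5% = $33,950.00
Remaining $254,550 at 11.5% = $29,273.25
Fee: $47,150.00 + $70,685.00 + $49,980.00 + $33,950.00 + $29,273.25 = $231,038.25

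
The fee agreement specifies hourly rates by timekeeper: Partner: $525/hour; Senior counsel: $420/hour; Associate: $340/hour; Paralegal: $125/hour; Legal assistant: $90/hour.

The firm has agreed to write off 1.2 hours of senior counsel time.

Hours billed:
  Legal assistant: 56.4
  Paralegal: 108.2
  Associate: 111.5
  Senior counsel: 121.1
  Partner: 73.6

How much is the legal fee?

Partner: 73.6 × $525 = $38,640.00
Senior counsel: 121.1 × $420 = $50,862.00
Associate: 111.5 × $340 = $37,910.00
Paralegal: 108.2 × $125 = $13,525.00
Legal assistant: 56.4 × $90 = $5,076.00
Subtotal: $146,013.00
Write-off: 1.2 × $420 = $504.00
Total: $146,013.00 − $504.00 = $145,509.00

$145,509.00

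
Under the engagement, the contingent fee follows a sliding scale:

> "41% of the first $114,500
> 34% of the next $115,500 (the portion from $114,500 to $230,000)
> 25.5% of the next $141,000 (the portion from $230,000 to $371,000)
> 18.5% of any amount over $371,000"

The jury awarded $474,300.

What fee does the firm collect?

$141,280.50

First $114,500 at 41% = $46,945.00
Next $115,500 at 34% = $39,270.00
Next $141,000 at 25.5% = $35,955.00
Remaining $103,300 at 18.5% = $19,110.50
Fee: $46,945.00 + $39,270.00 + $35,955.00 + $19,110.50 = $141,280.50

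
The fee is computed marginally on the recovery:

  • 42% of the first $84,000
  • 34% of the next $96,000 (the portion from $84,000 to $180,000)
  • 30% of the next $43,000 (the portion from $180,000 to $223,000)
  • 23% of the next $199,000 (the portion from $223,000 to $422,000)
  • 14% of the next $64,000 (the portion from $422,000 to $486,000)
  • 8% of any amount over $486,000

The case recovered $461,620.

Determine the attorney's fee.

First $84,000 at 42% = $35,280.00
Next $96,000 at 34% = $32,640.00
Next $43,000 at 30% = $12,900.00
Next $199,000 at 23% = $45,770.00
Remaining $39,620 at 14% = $5,546.80
Fee: $35,280.00 + $32,640.00 + $12,900.00 + $45,770.00 + $5,546.80 = $132,136.80

$132,136.80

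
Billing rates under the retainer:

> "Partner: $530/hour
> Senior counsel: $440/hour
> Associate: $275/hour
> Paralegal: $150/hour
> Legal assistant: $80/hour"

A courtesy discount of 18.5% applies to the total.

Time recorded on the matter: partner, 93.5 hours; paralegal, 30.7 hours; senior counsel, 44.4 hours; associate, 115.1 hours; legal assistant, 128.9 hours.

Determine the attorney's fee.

Partner: 93.5 × $530 = $49,555.00
Senior counsel: 44.4 × $440 = $19,536.00
Associate: 115.1 × $275 = $31,652.50
Paralegal: 30.7 × $150 = $4,605.00
Legal assistant: 128.9 × $80 = $10,312.00
Subtotal: $115,660.50
Less 18.5% discount: −$21,397.19
Total: $115,660.50 − $21,397.19 = $94,263.31

$94,263.31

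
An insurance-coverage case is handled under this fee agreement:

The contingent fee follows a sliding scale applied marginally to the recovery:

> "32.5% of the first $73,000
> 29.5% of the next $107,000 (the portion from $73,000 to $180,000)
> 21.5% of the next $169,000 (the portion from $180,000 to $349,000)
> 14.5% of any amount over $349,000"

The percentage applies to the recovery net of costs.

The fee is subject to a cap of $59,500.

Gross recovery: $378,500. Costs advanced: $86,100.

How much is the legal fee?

$59,500.00

Fee base (net of costs): $378,500 − $86,100 = $292,400
First $73,000 at 32.5% = $23,725.00
Next $107,000 at 29.5% = $31,565.00
Remaining $112,400 at 21.5% = $24,166.00
Fee: $23,725.00 + $31,565.00 + $24,166.00 = $79,456.00
$79,456.00 exceeds the $59,500 cap, so the fee is capped at $59,500.00.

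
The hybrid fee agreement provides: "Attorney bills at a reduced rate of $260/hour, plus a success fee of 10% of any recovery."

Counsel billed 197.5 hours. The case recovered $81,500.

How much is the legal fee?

Hourly: 197.5 × $260 = $51,350.00
Success fee: 10% of $81,500 = $8,150.00
Total: $51,350.00 + $8,150.00 = $59,500.00

$59,500.00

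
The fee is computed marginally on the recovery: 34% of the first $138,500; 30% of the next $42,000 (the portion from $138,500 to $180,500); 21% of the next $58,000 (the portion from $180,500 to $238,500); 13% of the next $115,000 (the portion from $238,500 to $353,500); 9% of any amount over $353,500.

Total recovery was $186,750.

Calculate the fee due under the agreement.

First $138,500 at 34% = $47,090.00
Next $42,000 at 30% = $12,600.00
Remaining $6,250 at 21% = $1,312.50
Fee: $47,090.00 + $12,600.00 + $1,312.50 = $61,002.50

$61,002.50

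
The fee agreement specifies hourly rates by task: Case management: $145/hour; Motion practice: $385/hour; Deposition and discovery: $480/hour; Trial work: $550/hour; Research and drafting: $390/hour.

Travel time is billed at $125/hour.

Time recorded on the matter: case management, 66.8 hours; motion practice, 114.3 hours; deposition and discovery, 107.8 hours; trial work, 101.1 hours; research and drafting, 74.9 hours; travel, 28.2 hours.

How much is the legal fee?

$193,776.50

Case management: 66.8 × $145 = $9,686.00
Motion practice: 114.3 × $385 = $44,005.50
Deposition and discovery: 107.8 × $480 = $51,744.00
Trial work: 101.1 × $550 = $55,605.00
Research and drafting: 74.9 × $390 = $29,211.00
Subtotal: $9,686.00 + $44,005.50 + $51,744.00 + $55,605.00 + $29,211.00 = $190,251.50
Travel: 28.2 × $125 = $3,525.00
Total: $190,251.50 + $3,525.00 = $193,776.50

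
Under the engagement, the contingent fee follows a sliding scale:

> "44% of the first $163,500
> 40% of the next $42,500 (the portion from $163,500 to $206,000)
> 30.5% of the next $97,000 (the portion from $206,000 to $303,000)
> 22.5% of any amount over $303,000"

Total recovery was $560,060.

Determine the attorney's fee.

$176,363.50

First $163,500 at 44% = $71,940.00
Next $42,500 at 40% = $17,000.00
Next $97,000 at 30.5% = $29,585.00
Remaining $257,060 at 22.5% = $57,838.50
Fee: $71,940.00 + $17,000.00 + $29,585.00 + $57,838.50 = $176,363.50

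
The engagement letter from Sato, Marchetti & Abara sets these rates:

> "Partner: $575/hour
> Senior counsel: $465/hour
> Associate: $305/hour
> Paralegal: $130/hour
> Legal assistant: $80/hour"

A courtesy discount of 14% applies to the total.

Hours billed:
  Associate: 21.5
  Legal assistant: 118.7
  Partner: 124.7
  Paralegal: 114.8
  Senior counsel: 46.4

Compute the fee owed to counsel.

Partner: 124.7 × $575 = $71,702.50
Senior counsel: 46.4 × $465 = $21,576.00
Associate: 21.5 × $305 = $6,557.50
Paralegal: 114.8 × $130 = $14,924.00
Legal assistant: 118.7 × $80 = $9,496.00
Subtotal: $124,256.00
Less 14% discount: −$17,395.84
Total: $124,256.00 − $17,395.84 = $106,860.16

$106,860.16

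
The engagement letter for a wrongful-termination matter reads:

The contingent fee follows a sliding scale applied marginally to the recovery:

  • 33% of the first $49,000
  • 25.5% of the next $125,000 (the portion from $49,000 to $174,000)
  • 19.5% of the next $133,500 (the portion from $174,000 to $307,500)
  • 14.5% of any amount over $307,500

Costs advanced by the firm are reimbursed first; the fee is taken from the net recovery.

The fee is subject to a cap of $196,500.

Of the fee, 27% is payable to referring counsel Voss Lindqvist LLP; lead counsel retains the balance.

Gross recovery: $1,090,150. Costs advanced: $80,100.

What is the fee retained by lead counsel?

$128,441.49

Fee base (net of costs): $1,090,150 − $80,100 = $1,010,050
First $49,000 at 33% = $16,170.00
Next $125,000 at 25.5% = $31,875.00
Next $133,500 at 19.5% = $26,032.50
Remaining $702,550 at 14.5% = $101,869.75
Fee: $16,170.00 + $31,875.00 + $26,032.50 + $101,869.75 = $175,947.25
$175,947.25 is under the $196,500 cap.
Referral share: 27% of $175,947.25 = $47,505.76; lead counsel retains $175,947.25 − $47,505.76 = $128,441.49.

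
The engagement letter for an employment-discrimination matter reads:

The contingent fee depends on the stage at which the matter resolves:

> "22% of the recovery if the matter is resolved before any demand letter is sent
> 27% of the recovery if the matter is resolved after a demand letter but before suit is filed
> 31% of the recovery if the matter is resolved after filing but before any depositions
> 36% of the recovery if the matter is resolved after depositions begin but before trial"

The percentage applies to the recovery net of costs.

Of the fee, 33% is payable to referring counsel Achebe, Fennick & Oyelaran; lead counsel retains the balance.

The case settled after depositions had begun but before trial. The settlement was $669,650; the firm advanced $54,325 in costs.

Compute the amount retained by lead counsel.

Fee base (net of costs): $669,650 − $54,325 = $615,325
The matter settled after depositions had begun but before trial, so the 36% rate applies.
$615,325 × 36% = $221,517.00
Referral share: 33% of $221,517.00 = $73,100.61; lead counsel retains $221,517.00 − $73,100.61 = $148,416.39.

$148,416.39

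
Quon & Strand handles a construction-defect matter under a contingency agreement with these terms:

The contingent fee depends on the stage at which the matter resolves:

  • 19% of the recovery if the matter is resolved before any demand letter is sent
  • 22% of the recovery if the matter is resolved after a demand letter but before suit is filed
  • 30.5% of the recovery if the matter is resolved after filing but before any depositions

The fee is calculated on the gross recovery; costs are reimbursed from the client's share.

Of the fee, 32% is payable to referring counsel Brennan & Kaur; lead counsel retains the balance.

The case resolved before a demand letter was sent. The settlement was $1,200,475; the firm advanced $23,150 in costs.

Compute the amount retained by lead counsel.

Fee base is the gross recovery, $1,200,475; costs are reimbursed separately.
The matter resolved before a demand letter was sent, so the 19% rate applies.
$1,200,475 × 19% = $228,090.25
Referral share: 32% of $228,090.25 = $72,988.88; lead counsel retains $228,090.25 − $72,988.88 = $155,101.37.

$155,101.37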